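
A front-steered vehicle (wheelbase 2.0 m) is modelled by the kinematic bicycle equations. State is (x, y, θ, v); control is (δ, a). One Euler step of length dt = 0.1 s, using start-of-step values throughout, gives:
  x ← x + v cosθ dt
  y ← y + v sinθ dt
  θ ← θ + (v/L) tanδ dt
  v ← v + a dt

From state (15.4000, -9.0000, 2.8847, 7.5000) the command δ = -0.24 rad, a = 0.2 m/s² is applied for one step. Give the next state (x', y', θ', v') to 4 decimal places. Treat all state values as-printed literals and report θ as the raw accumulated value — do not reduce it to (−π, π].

(14.6746, -8.8094, 2.7929, 7.5200)

x' = 15.4000 + 7.5000·cos(2.8847)·0.1 = 14.6746
y' = -9.0000 + 7.5000·sin(2.8847)·0.1 = -8.8094
θ' = 2.8847 + (7.5000/2.0)·tan(-0.24)·0.1 = 2.7929
v' = 7.5000 + 0.2000·0.1 = 7.5200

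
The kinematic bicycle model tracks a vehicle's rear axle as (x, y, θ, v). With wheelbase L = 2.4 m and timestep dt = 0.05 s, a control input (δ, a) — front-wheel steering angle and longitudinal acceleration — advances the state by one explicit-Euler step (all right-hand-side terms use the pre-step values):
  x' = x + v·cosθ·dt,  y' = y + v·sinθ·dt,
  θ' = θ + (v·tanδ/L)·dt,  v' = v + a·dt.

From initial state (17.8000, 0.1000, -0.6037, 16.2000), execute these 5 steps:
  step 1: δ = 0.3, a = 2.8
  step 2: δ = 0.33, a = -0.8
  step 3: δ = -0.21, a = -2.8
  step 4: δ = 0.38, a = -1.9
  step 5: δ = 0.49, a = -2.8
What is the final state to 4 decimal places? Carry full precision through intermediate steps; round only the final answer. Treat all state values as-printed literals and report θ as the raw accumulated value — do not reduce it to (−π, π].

(21.4282, -1.6636, -0.1421, 15.9250)

after step 1 (δ=0.3, a=2.8): (18.466825, -0.359831, -0.499299, 16.340000)
after step 2 (δ=0.33, a=-0.8): (19.184084, -0.751019, -0.382698, 16.300000)
after step 3 (δ=-0.21, a=-2.8): (19.940128, -1.055360, -0.455077, 16.160000)
after step 4 (δ=0.38, a=-1.9): (20.665895, -1.410502, -0.320609, 16.065000)
after step 5 (δ=0.49, a=-2.8): (21.428215, -1.663641, -0.142090, 15.925000)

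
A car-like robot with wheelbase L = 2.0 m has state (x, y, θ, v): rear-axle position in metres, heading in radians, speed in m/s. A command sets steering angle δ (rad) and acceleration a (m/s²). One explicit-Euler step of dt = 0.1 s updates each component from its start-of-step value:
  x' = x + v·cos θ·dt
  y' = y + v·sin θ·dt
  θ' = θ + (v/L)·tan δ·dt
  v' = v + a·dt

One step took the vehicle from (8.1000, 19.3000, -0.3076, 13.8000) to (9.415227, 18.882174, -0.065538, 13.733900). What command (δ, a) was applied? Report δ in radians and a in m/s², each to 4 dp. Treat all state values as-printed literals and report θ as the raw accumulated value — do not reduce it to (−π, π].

a = (v'−v)/dt = (-0.066100)/0.1 = -0.6610
Δθ = θ'−θ = 0.242062;  (v·dt/L) = 13.8000·0.1/2.0 = 0.690000
tan δ = Δθ·L/(v·dt) = 0.350814  →  δ = 0.3374

δ = 0.3374, a = -0.6610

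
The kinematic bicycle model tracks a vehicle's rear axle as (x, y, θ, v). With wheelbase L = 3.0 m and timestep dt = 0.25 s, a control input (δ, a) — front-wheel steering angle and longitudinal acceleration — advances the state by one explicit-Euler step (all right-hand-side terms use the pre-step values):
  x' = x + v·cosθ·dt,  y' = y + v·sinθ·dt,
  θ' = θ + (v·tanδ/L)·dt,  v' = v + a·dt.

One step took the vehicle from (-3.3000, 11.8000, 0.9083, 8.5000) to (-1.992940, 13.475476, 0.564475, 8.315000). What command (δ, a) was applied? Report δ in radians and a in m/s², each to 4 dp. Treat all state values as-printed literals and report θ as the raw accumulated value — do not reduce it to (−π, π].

δ = -0.4519, a = -0.7400

a = (v'−v)/dt = (-0.185000)/0.25 = -0.7400
Δθ = θ'−θ = -0.343825;  (v·dt/L) = 8.5000·0.25/3.0 = 0.708333
tan δ = Δθ·L/(v·dt) = -0.485400  →  δ = -0.4519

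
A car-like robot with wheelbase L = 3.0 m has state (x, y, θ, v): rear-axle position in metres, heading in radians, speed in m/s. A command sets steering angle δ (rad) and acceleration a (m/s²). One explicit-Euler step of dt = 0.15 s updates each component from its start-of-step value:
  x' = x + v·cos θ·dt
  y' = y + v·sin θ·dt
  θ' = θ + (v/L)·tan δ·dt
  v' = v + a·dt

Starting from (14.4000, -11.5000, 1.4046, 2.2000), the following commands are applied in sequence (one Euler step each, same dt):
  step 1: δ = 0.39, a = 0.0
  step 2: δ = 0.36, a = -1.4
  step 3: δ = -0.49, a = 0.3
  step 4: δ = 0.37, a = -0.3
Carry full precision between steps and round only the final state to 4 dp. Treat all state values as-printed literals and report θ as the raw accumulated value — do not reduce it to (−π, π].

(14.5585, -10.2468, 1.4776, 1.9900)

after step 1 (δ=0.39, a=0.0): (14.454593, -11.174547, 1.449816, 2.200000)
after step 2 (δ=0.36, a=-1.4): (14.494419, -10.846959, 1.491220, 1.990000)
after step 3 (δ=-0.49, a=0.3): (14.518147, -10.549404, 1.438148, 2.035000)
after step 4 (δ=0.37, a=-0.3): (14.558519, -10.246835, 1.477613, 1.990000)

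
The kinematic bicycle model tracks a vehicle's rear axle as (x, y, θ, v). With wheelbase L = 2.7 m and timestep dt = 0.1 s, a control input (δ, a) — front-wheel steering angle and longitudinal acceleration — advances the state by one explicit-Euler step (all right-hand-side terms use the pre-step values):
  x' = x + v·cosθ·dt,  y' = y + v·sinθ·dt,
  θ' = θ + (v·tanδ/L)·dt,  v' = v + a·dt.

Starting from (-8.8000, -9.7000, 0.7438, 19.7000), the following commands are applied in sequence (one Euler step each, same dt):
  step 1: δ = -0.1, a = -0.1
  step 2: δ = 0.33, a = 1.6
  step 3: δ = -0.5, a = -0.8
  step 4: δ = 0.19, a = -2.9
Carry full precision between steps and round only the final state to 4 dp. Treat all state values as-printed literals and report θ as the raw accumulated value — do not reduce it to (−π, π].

(-2.8888, -4.5826, 0.6596, 19.4800)

after step 1 (δ=-0.1, a=-0.1): (-7.350275, -8.366134, 0.670593, 19.690000)
after step 2 (δ=0.33, a=1.6): (-5.807655, -7.142498, 0.920382, 19.850000)
after step 3 (δ=-0.5, a=-0.8): (-4.605706, -5.562769, 0.518749, 19.770000)
after step 4 (δ=0.19, a=-2.9): (-2.888800, -4.582585, 0.659570, 19.480000)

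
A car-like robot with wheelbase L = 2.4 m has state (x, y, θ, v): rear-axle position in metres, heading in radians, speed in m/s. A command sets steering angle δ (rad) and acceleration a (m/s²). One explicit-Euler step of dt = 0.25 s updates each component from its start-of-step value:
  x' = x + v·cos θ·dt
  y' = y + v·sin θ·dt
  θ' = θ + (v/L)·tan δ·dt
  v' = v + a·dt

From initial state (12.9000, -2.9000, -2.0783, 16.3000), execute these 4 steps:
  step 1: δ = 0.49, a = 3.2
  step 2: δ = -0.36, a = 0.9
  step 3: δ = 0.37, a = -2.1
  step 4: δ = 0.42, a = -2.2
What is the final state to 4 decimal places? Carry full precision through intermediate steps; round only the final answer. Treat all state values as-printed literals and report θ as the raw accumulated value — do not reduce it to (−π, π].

(13.1539, -18.3954, -0.3616, 16.2500)

after step 1 (δ=0.49, a=3.2): (10.919562, -6.461389, -1.172651, 17.100000)
after step 2 (δ=-0.36, a=0.9): (12.577018, -10.402006, -1.843119, 17.325000)
after step 3 (δ=0.37, a=-2.1): (11.412045, -14.573644, -1.143147, 16.800000)
after step 4 (δ=0.42, a=-2.2): (13.153923, -18.395406, -0.361645, 16.250000)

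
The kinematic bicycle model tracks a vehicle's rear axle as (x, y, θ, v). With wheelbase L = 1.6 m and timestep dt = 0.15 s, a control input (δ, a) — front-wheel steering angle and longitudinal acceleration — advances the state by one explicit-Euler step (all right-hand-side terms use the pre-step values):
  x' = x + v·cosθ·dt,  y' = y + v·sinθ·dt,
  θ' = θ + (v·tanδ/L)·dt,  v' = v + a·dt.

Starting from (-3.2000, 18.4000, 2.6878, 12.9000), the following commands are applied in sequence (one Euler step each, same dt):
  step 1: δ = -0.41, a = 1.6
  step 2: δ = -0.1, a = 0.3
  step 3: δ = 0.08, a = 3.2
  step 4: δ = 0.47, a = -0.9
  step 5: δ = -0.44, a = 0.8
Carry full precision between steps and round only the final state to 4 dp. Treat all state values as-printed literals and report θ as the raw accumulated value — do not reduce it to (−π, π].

(-9.9347, 25.0809, 2.1913, 13.6500)

after step 1 (δ=-0.41, a=1.6): (-4.939161, 19.248260, 2.162168, 13.140000)
after step 2 (δ=-0.1, a=0.3): (-6.037993, 20.884539, 2.038568, 13.185000)
after step 3 (δ=0.08, a=3.2): (-6.929758, 22.649830, 2.137667, 13.665000)
after step 4 (δ=0.47, a=-0.9): (-8.030463, 24.378969, 2.788419, 13.530000)
after step 5 (δ=-0.44, a=0.8): (-9.934702, 25.080927, 2.191263, 13.650000)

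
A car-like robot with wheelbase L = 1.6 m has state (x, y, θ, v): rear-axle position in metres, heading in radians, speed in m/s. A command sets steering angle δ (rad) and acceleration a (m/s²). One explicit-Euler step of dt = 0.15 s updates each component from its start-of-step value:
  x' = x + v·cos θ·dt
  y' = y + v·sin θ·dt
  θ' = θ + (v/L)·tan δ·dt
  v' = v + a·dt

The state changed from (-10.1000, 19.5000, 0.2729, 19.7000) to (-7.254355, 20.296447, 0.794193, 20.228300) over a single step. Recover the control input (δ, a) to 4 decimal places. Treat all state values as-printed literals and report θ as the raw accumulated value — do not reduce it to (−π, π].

a = (v'−v)/dt = (0.528300)/0.15 = 3.5220
Δθ = θ'−θ = 0.521293;  (v·dt/L) = 19.7000·0.15/1.6 = 1.846875
tan δ = Δθ·L/(v·dt) = 0.282257  →  δ = 0.2751

δ = 0.2751, a = 3.5220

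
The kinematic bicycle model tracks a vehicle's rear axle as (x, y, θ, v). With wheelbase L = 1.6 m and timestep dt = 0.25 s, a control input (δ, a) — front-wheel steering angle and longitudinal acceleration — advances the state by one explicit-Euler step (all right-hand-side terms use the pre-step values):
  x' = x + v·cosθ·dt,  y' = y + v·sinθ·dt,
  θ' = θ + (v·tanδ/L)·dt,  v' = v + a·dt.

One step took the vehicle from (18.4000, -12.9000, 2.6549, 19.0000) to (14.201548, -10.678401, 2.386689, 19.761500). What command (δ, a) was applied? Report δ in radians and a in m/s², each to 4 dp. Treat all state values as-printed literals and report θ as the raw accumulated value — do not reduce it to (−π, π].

δ = -0.0901, a = 3.0460

a = (v'−v)/dt = (0.761500)/0.25 = 3.0460
Δθ = θ'−θ = -0.268211;  (v·dt/L) = 19.0000·0.25/1.6 = 2.968750
tan δ = Δθ·L/(v·dt) = -0.090345  →  δ = -0.0901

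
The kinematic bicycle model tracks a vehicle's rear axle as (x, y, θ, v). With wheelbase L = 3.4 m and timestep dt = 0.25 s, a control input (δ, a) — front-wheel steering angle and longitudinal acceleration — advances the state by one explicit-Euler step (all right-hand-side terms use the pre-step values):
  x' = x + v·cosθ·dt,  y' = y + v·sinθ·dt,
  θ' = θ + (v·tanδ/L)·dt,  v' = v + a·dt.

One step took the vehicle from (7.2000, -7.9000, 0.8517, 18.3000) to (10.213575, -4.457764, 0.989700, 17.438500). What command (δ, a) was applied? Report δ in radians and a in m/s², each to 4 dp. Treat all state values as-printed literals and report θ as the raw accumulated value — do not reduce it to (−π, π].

a = (v'−v)/dt = (-0.861500)/0.25 = -3.4460
Δθ = θ'−θ = 0.138000;  (v·dt/L) = 18.3000·0.25/3.4 = 1.345588
tan δ = Δθ·L/(v·dt) = 0.102557  →  δ = 0.1022

δ = 0.1022, a = -3.4460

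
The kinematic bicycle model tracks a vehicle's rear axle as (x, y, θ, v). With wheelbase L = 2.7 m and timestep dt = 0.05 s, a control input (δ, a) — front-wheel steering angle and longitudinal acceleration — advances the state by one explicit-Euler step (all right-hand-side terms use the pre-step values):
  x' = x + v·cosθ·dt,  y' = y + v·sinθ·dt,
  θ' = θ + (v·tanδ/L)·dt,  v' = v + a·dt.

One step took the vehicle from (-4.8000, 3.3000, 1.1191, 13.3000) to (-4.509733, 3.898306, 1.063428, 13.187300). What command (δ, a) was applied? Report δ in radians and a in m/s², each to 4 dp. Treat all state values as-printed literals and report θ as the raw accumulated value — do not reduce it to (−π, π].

a = (v'−v)/dt = (-0.112700)/0.05 = -2.2540
Δθ = θ'−θ = -0.055672;  (v·dt/L) = 13.3000·0.05/2.7 = 0.246296
tan δ = Δθ·L/(v·dt) = -0.226037  →  δ = -0.2223

δ = -0.2223, a = -2.2540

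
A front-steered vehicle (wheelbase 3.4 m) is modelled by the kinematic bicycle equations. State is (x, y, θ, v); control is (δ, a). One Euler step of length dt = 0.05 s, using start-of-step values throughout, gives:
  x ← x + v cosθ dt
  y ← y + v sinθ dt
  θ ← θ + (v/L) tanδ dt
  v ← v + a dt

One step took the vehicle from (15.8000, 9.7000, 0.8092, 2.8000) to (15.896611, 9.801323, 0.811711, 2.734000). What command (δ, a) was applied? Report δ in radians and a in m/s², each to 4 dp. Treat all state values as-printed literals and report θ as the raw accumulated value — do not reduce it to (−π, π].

δ = 0.0609, a = -1.3200

a = (v'−v)/dt = (-0.066000)/0.05 = -1.3200
Δθ = θ'−θ = 0.002511;  (v·dt/L) = 2.8000·0.05/3.4 = 0.041176
tan δ = Δθ·L/(v·dt) = 0.060981  →  δ = 0.0609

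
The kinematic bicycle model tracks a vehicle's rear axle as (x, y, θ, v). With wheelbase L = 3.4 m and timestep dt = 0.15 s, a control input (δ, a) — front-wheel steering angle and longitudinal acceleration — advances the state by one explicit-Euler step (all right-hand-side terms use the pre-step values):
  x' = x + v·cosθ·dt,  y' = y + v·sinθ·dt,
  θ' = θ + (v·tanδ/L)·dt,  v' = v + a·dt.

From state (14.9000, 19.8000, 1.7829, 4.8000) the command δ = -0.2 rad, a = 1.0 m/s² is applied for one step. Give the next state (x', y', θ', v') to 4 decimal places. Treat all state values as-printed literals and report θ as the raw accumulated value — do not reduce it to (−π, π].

(14.7484, 20.5039, 1.7400, 4.9500)

x' = 14.9000 + 4.8000·cos(1.7829)·0.15 = 14.7484
y' = 19.8000 + 4.8000·sin(1.7829)·0.15 = 20.5039
θ' = 1.7829 + (4.8000/3.4)·tan(-0.2)·0.15 = 1.7400
v' = 4.8000 + 1.0000·0.15 = 4.9500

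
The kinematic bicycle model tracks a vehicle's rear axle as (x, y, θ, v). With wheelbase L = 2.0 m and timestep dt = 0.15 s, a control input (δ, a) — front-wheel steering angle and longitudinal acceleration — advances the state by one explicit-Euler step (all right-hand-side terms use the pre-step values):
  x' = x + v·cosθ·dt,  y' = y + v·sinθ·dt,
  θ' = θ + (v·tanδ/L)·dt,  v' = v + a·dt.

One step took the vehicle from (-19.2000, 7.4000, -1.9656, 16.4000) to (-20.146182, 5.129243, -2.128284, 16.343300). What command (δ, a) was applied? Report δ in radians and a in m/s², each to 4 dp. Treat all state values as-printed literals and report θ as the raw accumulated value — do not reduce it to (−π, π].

a = (v'−v)/dt = (-0.056700)/0.15 = -0.3780
Δθ = θ'−θ = -0.162684;  (v·dt/L) = 16.4000·0.15/2.0 = 1.230000
tan δ = Δθ·L/(v·dt) = -0.132263  →  δ = -0.1315

δ = -0.1315, a = -0.3780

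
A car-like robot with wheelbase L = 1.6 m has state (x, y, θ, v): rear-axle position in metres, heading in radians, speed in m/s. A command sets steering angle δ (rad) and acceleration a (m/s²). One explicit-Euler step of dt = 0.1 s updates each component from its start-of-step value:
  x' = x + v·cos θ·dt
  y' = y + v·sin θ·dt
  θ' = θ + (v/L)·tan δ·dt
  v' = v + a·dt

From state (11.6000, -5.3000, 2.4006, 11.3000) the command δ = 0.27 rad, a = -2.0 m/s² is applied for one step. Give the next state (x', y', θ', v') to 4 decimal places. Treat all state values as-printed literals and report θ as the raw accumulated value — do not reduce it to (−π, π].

x' = 11.6000 + 11.3000·cos(2.4006)·0.1 = 10.7663
y' = -5.3000 + 11.3000·sin(2.4006)·0.1 = -4.5372
θ' = 2.4006 + (11.3000/1.6)·tan(0.27)·0.1 = 2.5961
v' = 11.3000 − 2.0000·0.1 = 11.1000

(10.7663, -4.5372, 2.5961, 11.1000)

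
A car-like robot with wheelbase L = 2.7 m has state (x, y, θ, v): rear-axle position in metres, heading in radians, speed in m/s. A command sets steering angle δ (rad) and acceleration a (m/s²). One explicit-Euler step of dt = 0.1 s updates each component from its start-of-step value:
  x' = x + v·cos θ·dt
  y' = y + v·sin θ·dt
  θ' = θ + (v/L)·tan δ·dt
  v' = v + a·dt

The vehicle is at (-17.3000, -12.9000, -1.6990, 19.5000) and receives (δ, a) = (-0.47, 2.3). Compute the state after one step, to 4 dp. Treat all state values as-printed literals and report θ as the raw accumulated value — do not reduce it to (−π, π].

(-17.5493, -14.8340, -2.0659, 19.7300)

x' = -17.3000 + 19.5000·cos(-1.6990)·0.1 = -17.5493
y' = -12.9000 + 19.5000·sin(-1.6990)·0.1 = -14.8340
θ' = -1.6990 + (19.5000/2.7)·tan(-0.47)·0.1 = -2.0659
v' = 19.5000 + 2.3000·0.1 = 19.7300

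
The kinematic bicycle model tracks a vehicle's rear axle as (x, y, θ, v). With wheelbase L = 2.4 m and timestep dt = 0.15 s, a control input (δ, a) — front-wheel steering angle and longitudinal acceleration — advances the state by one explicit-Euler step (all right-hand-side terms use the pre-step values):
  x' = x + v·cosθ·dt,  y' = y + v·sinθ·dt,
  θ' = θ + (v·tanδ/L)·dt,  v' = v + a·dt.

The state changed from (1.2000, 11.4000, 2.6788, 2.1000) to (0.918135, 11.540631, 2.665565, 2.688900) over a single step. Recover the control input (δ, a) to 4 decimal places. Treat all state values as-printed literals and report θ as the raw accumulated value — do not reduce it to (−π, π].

δ = -0.1005, a = 3.9260

a = (v'−v)/dt = (0.588900)/0.15 = 3.9260
Δθ = θ'−θ = -0.013235;  (v·dt/L) = 2.1000·0.15/2.4 = 0.131250
tan δ = Δθ·L/(v·dt) = -0.100838  →  δ = -0.1005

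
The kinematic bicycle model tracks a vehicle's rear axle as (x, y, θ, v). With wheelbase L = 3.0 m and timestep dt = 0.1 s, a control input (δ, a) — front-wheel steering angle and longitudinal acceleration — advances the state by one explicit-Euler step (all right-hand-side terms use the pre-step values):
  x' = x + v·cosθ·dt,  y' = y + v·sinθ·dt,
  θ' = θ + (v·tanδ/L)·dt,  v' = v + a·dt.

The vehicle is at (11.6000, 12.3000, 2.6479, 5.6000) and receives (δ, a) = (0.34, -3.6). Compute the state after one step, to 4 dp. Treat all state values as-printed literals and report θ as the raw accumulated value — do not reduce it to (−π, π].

(11.1069, 12.5654, 2.7139, 5.2400)

x' = 11.6000 + 5.6000·cos(2.6479)·0.1 = 11.1069
y' = 12.3000 + 5.6000·sin(2.6479)·0.1 = 12.5654
θ' = 2.6479 + (5.6000/3.0)·tan(0.34)·0.1 = 2.7139
v' = 5.6000 − 3.6000·0.1 = 5.2400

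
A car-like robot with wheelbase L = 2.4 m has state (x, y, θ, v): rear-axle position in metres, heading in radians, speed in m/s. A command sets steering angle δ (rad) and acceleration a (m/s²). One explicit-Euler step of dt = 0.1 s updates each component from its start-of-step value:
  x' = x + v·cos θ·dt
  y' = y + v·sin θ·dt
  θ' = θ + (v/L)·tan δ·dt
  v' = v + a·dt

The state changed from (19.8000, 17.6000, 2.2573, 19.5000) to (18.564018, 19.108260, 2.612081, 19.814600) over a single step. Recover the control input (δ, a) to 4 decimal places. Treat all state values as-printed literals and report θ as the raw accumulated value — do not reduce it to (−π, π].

a = (v'−v)/dt = (0.314600)/0.1 = 3.1460
Δθ = θ'−θ = 0.354781;  (v·dt/L) = 19.5000·0.1/2.4 = 0.812500
tan δ = Δθ·L/(v·dt) = 0.436654  →  δ = 0.4117

δ = 0.4117, a = 3.1460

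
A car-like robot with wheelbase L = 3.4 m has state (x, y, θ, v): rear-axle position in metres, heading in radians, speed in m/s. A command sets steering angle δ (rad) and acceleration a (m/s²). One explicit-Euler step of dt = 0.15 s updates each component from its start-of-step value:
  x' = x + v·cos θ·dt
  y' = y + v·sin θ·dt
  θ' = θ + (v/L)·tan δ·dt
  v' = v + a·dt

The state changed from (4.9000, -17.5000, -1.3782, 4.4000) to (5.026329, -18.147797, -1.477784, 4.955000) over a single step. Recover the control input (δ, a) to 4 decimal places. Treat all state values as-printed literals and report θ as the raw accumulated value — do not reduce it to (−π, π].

a = (v'−v)/dt = (0.555000)/0.15 = 3.7000
Δθ = θ'−θ = -0.099584;  (v·dt/L) = 4.4000·0.15/3.4 = 0.194118
tan δ = Δθ·L/(v·dt) = -0.513008  →  δ = -0.4740

δ = -0.4740, a = 3.7000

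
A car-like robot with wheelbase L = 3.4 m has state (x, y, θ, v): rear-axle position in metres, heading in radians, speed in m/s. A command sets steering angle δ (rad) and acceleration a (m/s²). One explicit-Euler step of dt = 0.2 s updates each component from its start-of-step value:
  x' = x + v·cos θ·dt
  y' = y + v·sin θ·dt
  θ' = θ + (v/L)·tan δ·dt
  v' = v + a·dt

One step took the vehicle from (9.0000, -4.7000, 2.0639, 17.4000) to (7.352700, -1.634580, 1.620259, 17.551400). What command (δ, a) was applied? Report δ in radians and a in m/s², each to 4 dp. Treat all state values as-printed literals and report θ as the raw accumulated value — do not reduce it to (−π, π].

a = (v'−v)/dt = (0.151400)/0.2 = 0.7570
Δθ = θ'−θ = -0.443641;  (v·dt/L) = 17.4000·0.2/3.4 = 1.023529
tan δ = Δθ·L/(v·dt) = -0.433442  →  δ = -0.4090

δ = -0.4090, a = 0.7570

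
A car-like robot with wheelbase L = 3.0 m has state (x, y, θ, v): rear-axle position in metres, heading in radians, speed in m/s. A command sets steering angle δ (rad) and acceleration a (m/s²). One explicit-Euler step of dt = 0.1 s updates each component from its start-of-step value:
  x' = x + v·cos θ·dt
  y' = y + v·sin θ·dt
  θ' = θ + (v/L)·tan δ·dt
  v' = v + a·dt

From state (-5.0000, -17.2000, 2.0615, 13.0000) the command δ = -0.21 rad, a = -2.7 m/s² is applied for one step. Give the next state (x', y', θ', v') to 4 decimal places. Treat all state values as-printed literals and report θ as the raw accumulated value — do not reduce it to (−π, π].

x' = -5.0000 + 13.0000·cos(2.0615)·0.1 = -5.6126
y' = -17.2000 + 13.0000·sin(2.0615)·0.1 = -16.0534
θ' = 2.0615 + (13.0000/3.0)·tan(-0.21)·0.1 = 1.9691
v' = 13.0000 − 2.7000·0.1 = 12.7300

(-5.6126, -16.0534, 1.9691, 12.7300)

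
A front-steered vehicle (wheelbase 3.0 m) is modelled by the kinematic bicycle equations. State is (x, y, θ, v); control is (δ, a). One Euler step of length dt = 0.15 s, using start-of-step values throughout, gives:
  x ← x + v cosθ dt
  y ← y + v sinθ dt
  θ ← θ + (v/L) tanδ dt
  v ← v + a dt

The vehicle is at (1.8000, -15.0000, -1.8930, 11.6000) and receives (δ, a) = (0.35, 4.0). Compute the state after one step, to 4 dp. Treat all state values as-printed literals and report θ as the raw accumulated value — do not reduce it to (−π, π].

(1.2490, -16.6505, -1.6813, 12.2000)

x' = 1.8000 + 11.6000·cos(-1.8930)·0.15 = 1.2490
y' = -15.0000 + 11.6000·sin(-1.8930)·0.15 = -16.6505
θ' = -1.8930 + (11.6000/3.0)·tan(0.35)·0.15 = -1.6813
v' = 11.6000 + 4.0000·0.15 = 12.2000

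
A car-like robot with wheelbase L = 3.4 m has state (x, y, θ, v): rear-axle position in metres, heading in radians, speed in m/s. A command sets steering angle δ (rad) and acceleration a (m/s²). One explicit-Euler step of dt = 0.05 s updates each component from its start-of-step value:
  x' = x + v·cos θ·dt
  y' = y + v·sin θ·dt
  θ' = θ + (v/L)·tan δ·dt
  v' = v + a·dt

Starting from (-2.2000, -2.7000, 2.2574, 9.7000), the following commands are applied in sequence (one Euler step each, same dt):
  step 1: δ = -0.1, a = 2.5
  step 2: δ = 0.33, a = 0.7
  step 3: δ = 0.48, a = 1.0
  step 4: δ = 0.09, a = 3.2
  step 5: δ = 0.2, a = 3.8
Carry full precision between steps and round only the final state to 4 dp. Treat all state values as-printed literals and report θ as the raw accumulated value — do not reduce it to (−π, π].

(-3.8585, -0.8773, 2.4112, 10.2600)

after step 1 (δ=-0.1, a=2.5): (-2.507448, -2.324899, 2.243088, 9.825000)
after step 2 (δ=0.33, a=0.7): (-2.813389, -1.940547, 2.292577, 9.860000)
after step 3 (δ=0.48, a=1.0): (-3.139125, -1.570486, 2.368066, 9.910000)
after step 4 (δ=0.09, a=3.2): (-3.493631, -1.224299, 2.381218, 10.070000)
after step 5 (δ=0.2, a=3.8): (-3.858456, -0.877290, 2.411237, 10.260000)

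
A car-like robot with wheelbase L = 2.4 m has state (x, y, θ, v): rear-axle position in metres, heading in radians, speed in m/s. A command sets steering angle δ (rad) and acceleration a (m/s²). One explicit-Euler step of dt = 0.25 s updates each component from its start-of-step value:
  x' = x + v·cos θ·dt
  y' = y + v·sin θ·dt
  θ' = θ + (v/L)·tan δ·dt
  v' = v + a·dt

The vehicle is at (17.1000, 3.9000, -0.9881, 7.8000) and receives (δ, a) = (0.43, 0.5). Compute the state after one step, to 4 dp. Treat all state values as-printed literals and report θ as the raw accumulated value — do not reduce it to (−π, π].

x' = 17.1000 + 7.8000·cos(-0.9881)·0.25 = 18.1730
y' = 3.9000 + 7.8000·sin(-0.9881)·0.25 = 2.2718
θ' = -0.9881 + (7.8000/2.4)·tan(0.43)·0.25 = -0.6155
v' = 7.8000 + 0.5000·0.25 = 7.9250

(18.1730, 2.2718, -0.6155, 7.9250)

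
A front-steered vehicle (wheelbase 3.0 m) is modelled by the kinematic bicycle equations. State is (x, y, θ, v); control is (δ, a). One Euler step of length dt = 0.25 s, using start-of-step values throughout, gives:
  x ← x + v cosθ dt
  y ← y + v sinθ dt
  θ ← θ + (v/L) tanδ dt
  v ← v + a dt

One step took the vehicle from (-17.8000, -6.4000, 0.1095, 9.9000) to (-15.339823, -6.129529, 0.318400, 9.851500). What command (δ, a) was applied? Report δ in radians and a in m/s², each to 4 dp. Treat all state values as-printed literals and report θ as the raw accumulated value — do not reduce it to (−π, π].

δ = 0.2480, a = -0.1940

a = (v'−v)/dt = (-0.048500)/0.25 = -0.1940
Δθ = θ'−θ = 0.208900;  (v·dt/L) = 9.9000·0.25/3.0 = 0.825000
tan δ = Δθ·L/(v·dt) = 0.253212  →  δ = 0.2480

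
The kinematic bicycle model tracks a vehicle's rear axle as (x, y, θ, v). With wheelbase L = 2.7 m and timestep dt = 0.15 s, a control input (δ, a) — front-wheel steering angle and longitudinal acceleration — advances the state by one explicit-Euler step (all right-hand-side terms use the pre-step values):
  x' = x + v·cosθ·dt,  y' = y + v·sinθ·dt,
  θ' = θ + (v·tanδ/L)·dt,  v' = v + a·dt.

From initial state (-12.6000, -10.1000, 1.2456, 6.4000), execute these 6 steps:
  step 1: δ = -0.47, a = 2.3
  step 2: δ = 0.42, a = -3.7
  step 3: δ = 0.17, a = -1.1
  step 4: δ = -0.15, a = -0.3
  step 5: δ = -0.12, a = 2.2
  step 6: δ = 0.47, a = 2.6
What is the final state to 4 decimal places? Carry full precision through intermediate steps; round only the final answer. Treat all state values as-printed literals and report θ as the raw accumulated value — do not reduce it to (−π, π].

(-10.6125, -4.8297, 1.3788, 6.7000)

after step 1 (δ=-0.47, a=2.3): (-12.293285, -9.190316, 1.064990, 6.745000)
after step 2 (δ=0.42, a=-3.7): (-11.803079, -8.305253, 1.232331, 6.190000)
after step 3 (δ=0.17, a=-1.1): (-11.494779, -7.429431, 1.291361, 6.025000)
after step 4 (δ=-0.15, a=-0.3): (-11.245514, -6.560736, 1.240773, 5.980000)
after step 5 (δ=-0.12, a=2.2): (-10.954828, -5.712143, 1.200714, 6.310000)
after step 6 (δ=0.47, a=2.6): (-10.612486, -4.829723, 1.378784, 6.700000)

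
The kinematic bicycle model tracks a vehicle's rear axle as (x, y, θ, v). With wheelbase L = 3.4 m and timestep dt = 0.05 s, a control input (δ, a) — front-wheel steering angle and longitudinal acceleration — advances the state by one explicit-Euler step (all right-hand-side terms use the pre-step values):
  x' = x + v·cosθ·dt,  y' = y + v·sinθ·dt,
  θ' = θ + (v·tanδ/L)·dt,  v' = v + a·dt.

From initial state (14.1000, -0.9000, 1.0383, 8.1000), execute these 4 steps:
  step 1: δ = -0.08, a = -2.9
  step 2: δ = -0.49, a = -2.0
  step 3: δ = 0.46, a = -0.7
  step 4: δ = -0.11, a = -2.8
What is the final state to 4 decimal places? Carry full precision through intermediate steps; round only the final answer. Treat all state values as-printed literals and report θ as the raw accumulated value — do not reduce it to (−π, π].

(14.9375, 0.4467, 1.0109, 7.6800)

after step 1 (δ=-0.08, a=-2.9): (14.305613, -0.551075, 1.028750, 7.955000)
after step 2 (δ=-0.49, a=-2.0): (14.510808, -0.210341, 0.966352, 7.855000)
after step 3 (δ=0.46, a=-0.7): (14.734010, 0.112821, 1.023583, 7.820000)
after step 4 (δ=-0.11, a=-2.8): (14.937451, 0.446726, 1.010882, 7.680000)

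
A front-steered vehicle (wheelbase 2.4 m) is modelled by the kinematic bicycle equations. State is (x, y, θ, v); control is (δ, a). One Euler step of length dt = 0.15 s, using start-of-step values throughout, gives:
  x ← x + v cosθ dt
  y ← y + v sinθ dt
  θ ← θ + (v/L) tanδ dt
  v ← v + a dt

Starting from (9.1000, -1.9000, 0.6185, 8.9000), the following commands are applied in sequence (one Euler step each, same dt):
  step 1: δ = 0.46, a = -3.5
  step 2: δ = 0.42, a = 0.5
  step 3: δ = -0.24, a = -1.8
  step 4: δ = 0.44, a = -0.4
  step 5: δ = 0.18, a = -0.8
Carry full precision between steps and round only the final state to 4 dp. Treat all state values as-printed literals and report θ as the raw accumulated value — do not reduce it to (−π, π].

after step 1 (δ=0.46, a=-3.5): (10.187690, -1.125949, 0.894093, 8.375000)
after step 2 (δ=0.42, a=0.5): (10.974386, -0.146524, 1.127846, 8.450000)
after step 3 (δ=-0.24, a=-1.8): (11.517645, 0.998651, 0.998605, 8.180000)
after step 4 (δ=0.44, a=-0.4): (12.182036, 2.030210, 1.239292, 8.120000)
after step 5 (δ=0.18, a=-0.8): (12.578453, 3.181895, 1.331641, 8.000000)

(12.5785, 3.1819, 1.3316, 8.0000)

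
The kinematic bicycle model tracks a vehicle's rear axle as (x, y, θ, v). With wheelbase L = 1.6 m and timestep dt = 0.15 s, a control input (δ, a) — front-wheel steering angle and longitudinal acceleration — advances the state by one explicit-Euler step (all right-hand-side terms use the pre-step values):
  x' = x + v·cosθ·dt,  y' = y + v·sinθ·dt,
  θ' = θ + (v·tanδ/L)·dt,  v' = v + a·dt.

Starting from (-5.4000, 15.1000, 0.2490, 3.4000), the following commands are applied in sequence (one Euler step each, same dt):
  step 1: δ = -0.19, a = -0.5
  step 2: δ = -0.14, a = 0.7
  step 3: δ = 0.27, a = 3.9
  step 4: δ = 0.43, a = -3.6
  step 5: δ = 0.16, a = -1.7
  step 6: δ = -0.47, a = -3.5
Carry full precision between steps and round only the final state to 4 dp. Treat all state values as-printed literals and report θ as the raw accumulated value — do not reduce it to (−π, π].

(-2.4083, 15.9505, 0.3046, 2.6950)

after step 1 (δ=-0.19, a=-0.5): (-4.905729, 15.225682, 0.187698, 3.325000)
after step 2 (δ=-0.14, a=0.7): (-4.415739, 15.318748, 0.143770, 3.430000)
after step 3 (δ=0.27, a=3.9): (-3.906547, 15.392463, 0.232765, 4.015000)
after step 4 (δ=0.43, a=-3.6): (-3.320538, 15.531383, 0.405393, 3.475000)
after step 5 (δ=0.16, a=-1.7): (-2.841537, 15.736953, 0.457967, 3.220000)
after step 6 (δ=-0.47, a=-3.5): (-2.408308, 15.950500, 0.304625, 2.695000)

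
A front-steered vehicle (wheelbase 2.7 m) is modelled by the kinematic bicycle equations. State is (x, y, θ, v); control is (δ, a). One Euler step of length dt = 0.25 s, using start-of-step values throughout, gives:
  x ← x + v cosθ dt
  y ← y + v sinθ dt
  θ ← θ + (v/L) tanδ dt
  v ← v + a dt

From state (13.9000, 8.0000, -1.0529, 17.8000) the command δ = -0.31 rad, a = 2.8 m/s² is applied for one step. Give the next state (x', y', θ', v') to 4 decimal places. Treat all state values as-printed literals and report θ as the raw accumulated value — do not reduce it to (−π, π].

x' = 13.9000 + 17.8000·cos(-1.0529)·0.25 = 16.1030
y' = 8.0000 + 17.8000·sin(-1.0529)·0.25 = 4.1336
θ' = -1.0529 + (17.8000/2.7)·tan(-0.31)·0.25 = -1.5808
v' = 17.8000 + 2.8000·0.25 = 18.5000

(16.1030, 4.1336, -1.5808, 18.5000)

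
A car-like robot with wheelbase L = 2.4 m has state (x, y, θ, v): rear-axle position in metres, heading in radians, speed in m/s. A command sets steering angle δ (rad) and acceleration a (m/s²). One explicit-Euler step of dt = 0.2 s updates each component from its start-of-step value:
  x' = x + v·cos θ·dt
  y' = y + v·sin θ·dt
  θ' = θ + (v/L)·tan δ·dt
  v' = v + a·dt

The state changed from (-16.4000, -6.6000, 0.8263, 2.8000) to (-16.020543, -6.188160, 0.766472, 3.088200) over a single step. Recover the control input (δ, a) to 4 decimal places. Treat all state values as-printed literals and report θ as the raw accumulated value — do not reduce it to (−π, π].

δ = -0.2510, a = 1.4410

a = (v'−v)/dt = (0.288200)/0.2 = 1.4410
Δθ = θ'−θ = -0.059828;  (v·dt/L) = 2.8000·0.2/2.4 = 0.233333
tan δ = Δθ·L/(v·dt) = -0.256406  →  δ = -0.2510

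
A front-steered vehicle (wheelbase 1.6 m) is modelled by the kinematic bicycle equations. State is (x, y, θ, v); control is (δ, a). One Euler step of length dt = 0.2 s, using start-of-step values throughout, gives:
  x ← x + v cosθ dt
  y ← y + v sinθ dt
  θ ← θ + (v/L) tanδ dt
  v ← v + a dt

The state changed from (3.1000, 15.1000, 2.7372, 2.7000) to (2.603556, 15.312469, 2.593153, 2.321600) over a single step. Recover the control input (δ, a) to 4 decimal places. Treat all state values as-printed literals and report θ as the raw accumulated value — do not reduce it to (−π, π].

δ = -0.4034, a = -1.8920

a = (v'−v)/dt = (-0.378400)/0.2 = -1.8920
Δθ = θ'−θ = -0.144047;  (v·dt/L) = 2.7000·0.2/1.6 = 0.337500
tan δ = Δθ·L/(v·dt) = -0.426806  →  δ = -0.4034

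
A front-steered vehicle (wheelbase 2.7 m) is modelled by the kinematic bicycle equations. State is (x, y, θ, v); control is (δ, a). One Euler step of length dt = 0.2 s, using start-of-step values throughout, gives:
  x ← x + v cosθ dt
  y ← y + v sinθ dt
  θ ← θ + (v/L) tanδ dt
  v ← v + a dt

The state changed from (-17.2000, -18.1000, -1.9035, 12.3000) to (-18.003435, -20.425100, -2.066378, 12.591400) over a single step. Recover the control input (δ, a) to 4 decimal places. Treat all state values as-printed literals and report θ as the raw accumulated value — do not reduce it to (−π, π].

δ = -0.1769, a = 1.4570

a = (v'−v)/dt = (0.291400)/0.2 = 1.4570
Δθ = θ'−θ = -0.162878;  (v·dt/L) = 12.3000·0.2/2.7 = 0.911111
tan δ = Δθ·L/(v·dt) = -0.178769  →  δ = -0.1769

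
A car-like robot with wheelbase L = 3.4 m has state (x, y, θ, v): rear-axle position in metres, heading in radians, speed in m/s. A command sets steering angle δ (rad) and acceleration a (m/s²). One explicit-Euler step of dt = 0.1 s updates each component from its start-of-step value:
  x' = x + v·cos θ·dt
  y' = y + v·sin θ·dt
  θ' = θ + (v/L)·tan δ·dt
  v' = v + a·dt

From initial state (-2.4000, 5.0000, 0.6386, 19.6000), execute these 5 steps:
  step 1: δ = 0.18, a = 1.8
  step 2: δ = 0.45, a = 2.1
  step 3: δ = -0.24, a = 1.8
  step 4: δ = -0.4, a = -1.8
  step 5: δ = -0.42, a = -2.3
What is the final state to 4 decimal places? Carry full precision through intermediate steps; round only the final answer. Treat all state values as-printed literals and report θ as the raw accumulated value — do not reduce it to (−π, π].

after step 1 (δ=0.18, a=1.8): (-0.826255, 6.168301, 0.743500, 19.780000)
after step 2 (δ=0.45, a=2.1): (0.629759, 7.507147, 1.024524, 19.990000)
after step 3 (δ=-0.24, a=1.8): (1.668250, 9.215227, 0.880645, 20.170000)
after step 4 (δ=-0.4, a=-1.8): (2.952380, 10.770636, 0.629830, 19.990000)
after step 5 (δ=-0.42, a=-2.3): (4.567827, 11.948061, 0.367271, 19.760000)

(4.5678, 11.9481, 0.3673, 19.7600)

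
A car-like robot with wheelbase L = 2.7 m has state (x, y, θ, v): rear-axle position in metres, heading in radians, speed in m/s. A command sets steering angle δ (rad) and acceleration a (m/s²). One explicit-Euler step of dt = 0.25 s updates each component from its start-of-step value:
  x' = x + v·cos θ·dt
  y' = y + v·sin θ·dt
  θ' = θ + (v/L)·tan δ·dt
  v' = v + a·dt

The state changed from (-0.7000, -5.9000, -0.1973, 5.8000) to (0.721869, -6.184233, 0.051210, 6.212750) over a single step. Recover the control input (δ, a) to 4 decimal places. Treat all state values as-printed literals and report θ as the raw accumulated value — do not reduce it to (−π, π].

a = (v'−v)/dt = (0.412750)/0.25 = 1.6510
Δθ = θ'−θ = 0.248510;  (v·dt/L) = 5.8000·0.25/2.7 = 0.537037
tan δ = Δθ·L/(v·dt) = 0.462743  →  δ = 0.4334

δ = 0.4334, a = 1.6510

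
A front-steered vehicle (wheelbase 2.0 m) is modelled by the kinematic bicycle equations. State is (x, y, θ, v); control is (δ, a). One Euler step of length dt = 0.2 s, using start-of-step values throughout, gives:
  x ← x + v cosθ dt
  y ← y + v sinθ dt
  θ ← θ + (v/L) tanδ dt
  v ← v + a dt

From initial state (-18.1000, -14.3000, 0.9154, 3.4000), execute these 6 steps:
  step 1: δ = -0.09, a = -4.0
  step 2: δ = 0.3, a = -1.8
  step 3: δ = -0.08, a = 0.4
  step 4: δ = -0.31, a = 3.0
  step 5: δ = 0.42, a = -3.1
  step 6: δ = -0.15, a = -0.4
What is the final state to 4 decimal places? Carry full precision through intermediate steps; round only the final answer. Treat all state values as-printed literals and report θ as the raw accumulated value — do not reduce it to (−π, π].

after step 1 (δ=-0.09, a=-4.0): (-17.685558, -13.760892, 0.884717, 2.600000)
after step 2 (δ=0.3, a=-1.8): (-17.356134, -13.358549, 0.965145, 2.240000)
after step 3 (δ=-0.08, a=0.4): (-17.101088, -12.990234, 0.947186, 2.320000)
after step 4 (δ=-0.31, a=3.0): (-16.830126, -12.613570, 0.872870, 2.920000)
after step 5 (δ=0.42, a=-3.1): (-16.454830, -12.166123, 1.003269, 2.300000)
after step 6 (δ=-0.15, a=-0.4): (-16.207558, -11.778236, 0.968508, 2.220000)

(-16.2076, -11.7782, 0.9685, 2.2200)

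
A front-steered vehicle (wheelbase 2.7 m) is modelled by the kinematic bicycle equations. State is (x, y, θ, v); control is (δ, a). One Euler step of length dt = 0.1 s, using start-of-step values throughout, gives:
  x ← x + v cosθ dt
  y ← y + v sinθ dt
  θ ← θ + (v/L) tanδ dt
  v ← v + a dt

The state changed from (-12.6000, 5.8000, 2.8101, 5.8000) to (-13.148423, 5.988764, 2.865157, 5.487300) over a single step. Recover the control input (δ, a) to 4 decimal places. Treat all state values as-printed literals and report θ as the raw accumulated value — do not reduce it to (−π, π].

a = (v'−v)/dt = (-0.312700)/0.1 = -3.1270
Δθ = θ'−θ = 0.055057;  (v·dt/L) = 5.8000·0.1/2.7 = 0.214815
tan δ = Δθ·L/(v·dt) = 0.256300  →  δ = 0.2509

δ = 0.2509, a = -3.1270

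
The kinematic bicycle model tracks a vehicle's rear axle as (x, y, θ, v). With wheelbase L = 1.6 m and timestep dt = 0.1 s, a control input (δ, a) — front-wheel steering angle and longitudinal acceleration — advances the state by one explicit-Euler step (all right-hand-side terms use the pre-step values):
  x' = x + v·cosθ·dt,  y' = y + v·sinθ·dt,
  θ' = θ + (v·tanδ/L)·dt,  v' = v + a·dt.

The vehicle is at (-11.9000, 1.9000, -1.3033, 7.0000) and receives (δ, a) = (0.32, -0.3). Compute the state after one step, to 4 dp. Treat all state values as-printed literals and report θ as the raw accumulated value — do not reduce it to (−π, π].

x' = -11.9000 + 7.0000·cos(-1.3033)·0.1 = -11.7150
y' = 1.9000 + 7.0000·sin(-1.3033)·0.1 = 1.2249
θ' = -1.3033 + (7.0000/1.6)·tan(0.32)·0.1 = -1.1583
v' = 7.0000 − 0.3000·0.1 = 6.9700

(-11.7150, 1.2249, -1.1583, 6.9700)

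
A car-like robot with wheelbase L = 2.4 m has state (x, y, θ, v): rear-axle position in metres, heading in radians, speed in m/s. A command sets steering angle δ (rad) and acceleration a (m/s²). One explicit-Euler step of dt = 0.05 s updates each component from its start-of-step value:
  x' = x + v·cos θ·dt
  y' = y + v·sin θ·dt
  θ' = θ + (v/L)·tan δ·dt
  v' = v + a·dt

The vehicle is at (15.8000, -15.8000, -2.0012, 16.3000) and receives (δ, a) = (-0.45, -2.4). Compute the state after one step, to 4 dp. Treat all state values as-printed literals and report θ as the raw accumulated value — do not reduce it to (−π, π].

x' = 15.8000 + 16.3000·cos(-2.0012)·0.05 = 15.4600
y' = -15.8000 + 16.3000·sin(-2.0012)·0.05 = -16.5407
θ' = -2.0012 + (16.3000/2.4)·tan(-0.45)·0.05 = -2.1652
v' = 16.3000 − 2.4000·0.05 = 16.1800

(15.4600, -16.5407, -2.1652, 16.1800)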